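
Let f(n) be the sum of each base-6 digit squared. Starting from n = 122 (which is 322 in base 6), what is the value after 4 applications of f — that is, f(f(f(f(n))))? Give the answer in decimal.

122 = (3,2,2)_6 → 3² + 2² + 2² = 17
17 = (2,5)_6 → 2² + 5² = 29
29 = (4,5)_6 → 4² + 5² = 41
41 = (1,0,5)_6 → 1² + 0² + 5² = 26

26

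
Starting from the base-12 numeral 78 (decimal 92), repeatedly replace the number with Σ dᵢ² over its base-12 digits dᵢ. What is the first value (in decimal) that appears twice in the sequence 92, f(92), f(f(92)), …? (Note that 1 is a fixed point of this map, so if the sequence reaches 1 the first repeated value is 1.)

92 = (7,8)_12 → 7² + 8² = 49 + 64 = 113
113 = (9,5)_12 → 9² + 5² = 81 + 25 = 106
106 = (8,10)_12 → 8² + 10² = 64 + 100 = 164
164 = (1,1,8)_12 → 1² + 1² + 8² = 1 + 1 + 64 = 66
66 = (5,6)_12 → 5² + 6² = 25 + 36 = 61
61 = (5,1)_12 → 5² + 1² = 25 + 1 = 26
26 = (2,2)_12 → 2² + 2² = 4 + 4 = 8
8 = (8)_12 → 8² = 64
64 = (5,4)_12 → 5² + 4² = 25 + 16 = 41
41 = (3,5)_12 → 3² + 5² = 9 + 25 = 34
34 = (2,10)_12 → 2² + 10² = 4 + 100 = 104
104 = (8,8)_12 → 8² + 8² = 64 + 64 = 128
128 = (10,8)_12 → 10² + 8² = 100 + 64 = 164  — 164 already appeared earlier.

164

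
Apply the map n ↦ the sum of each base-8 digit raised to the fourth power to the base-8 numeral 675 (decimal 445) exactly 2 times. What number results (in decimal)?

354

445 = (6,7,5)_8 → 6⁴ + 7⁴ + 5⁴ = 1296 + 2401 + 625 = 4322
4322 = (1,0,3,4,2)_8 → 1⁴ + 0⁴ + 3⁴ + 4⁴ + 2⁴ = 1 + 0 + 81 + 256 + 16 = 354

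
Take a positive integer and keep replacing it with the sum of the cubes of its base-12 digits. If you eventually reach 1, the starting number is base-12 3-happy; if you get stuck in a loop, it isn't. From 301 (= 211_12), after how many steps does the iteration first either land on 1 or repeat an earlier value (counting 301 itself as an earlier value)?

301 = (2,1,1)_12 → 2³ + 1³ + 1³ = 8 + 1 + 1 = 10
10 = (10)_12 → 10³ = 1000
1000 = (6,11,4)_12 → 6³ + 11³ + 4³ = 216 + 1331 + 64 = 1611
1611 = (11,2,3)_12 → 11³ + 2³ + 3³ = 1331 + 8 + 27 = 1366
1366 = (9,5,10)_12 → 9³ + 5³ + 10³ = 729 + 125 + 1000 = 1854
1854 = (1,0,10,6)_12 → 1³ + 0³ + 10³ + 6³ = 1 + 0 + 1000 + 216 = 1217
1217 = (8,5,5)_12 → 8³ + 5³ + 5³ = 512 + 125 + 125 = 762
762 = (5,3,6)_12 → 5³ + 3³ + 6³ = 125 + 27 + 216 = 368
368 = (2,6,8)_12 → 2³ + 6³ + 8³ = 8 + 216 + 512 = 736
736 = (5,1,4)_12 → 5³ + 1³ + 4³ = 125 + 1 + 64 = 190
190 = (1,3,10)_12 → 1³ + 3³ + 10³ = 1 + 27 + 1000 = 1028
1028 = (7,1,8)_12 → 7³ + 1³ + 8³ = 343 + 1 + 512 = 856
856 = (5,11,4)_12 → 5³ + 11³ + 4³ = 125 + 1331 + 64 = 1520
1520 = (10,6,8)_12 → 10³ + 6³ + 8³ = 1000 + 216 + 512 = 1728
1728 = (1,0,0,0)_12 → 1³ + 0³ + 0³ + 0³ = 1 + 0 + 0 + 0 = 1  — reached 1.
That took 15 steps.

15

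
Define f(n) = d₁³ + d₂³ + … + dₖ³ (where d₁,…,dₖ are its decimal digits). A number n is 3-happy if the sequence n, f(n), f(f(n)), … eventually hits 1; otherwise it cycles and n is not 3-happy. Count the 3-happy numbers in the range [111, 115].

1

111: 111 → 3 → 27 → 351 → 153 → 153  (repeats 153)
112: 112 → 10 → 1  (reaches 1)
113: 113 → 29 → 737 → 713 → 371 → 371  (repeats 371)
114: 114 → 66 → 432 → 99 → 1458 → 702 → 351 → 153 → 153  (repeats 153)
115: 115 → 127 → 352 → 160 → 217 → 352  (repeats 352)
3-happy: 112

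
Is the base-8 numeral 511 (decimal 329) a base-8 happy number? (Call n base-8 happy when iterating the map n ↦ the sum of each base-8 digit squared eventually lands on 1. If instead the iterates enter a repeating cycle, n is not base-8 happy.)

329 = (5,1,1)_8 → 5² + 1² + 1² = 25 + 1 + 1 = 27
27 = (3,3)_8 → 3² + 3² = 9 + 9 = 18
18 = (2,2)_8 → 2² + 2² = 4 + 4 = 8
8 = (1,0)_8 → 1² + 0² = 1 + 0 = 1  — reached 1.

base-8 happy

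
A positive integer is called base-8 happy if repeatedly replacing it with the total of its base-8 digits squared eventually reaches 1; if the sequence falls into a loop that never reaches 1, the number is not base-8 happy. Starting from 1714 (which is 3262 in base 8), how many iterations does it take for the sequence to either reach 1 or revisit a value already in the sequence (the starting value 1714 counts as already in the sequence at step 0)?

9

1714 = (3,2,6,2)_8 → 53
53 = (6,5)_8 → 61
61 = (7,5)_8 → 74
74 = (1,1,2)_8 → 6
6 = (6)_8 → 36
36 = (4,4)_8 → 32
32 = (4,0)_8 → 16
16 = (2,0)_8 → 4
4 = (4)_8 → 16  — 16 repeats.
That took 9 steps.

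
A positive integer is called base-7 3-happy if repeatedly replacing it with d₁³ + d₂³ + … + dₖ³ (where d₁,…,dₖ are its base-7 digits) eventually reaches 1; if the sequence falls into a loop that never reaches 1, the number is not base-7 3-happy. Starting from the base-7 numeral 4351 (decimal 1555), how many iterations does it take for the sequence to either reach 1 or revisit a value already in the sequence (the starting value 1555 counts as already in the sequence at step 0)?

3

1555 = (4,3,5,1)_7 → 4³ + 3³ + 5³ + 1³ = 64 + 27 + 125 + 1 = 217
217 = (4,3,0)_7 → 4³ + 3³ + 0³ = 64 + 27 + 0 = 91
91 = (1,6,0)_7 → 1³ + 6³ + 0³ = 1 + 216 + 0 = 217  — 217 repeats.
That took 3 steps.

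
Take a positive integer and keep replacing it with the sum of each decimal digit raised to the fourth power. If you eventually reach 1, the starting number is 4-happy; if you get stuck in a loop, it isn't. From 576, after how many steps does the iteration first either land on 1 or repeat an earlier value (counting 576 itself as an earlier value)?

11

576 → 5⁴ + 7⁴ + 6⁴ = 4322
4322 → 4⁴ + 3⁴ + 2⁴ + 2⁴ = 369
369 → 3⁴ + 6⁴ + 9⁴ = 7938
7938 → 7⁴ + 9⁴ + 3⁴ + 8⁴ = 13139
13139 → 1⁴ + 3⁴ + 1⁴ + 3⁴ + 9⁴ = 6725
6725 → 6⁴ + 7⁴ + 2⁴ + 5⁴ = 4338
4338 → 4⁴ + 3⁴ + 3⁴ + 8⁴ = 4514
4514 → 4⁴ + 5⁴ + 1⁴ + 4⁴ = 1138
1138 → 1⁴ + 1⁴ + 3⁴ + 8⁴ = 4179
4179 → 4⁴ + 1⁴ + 7⁴ + 9⁴ = 9219
9219 → 9⁴ + 2⁴ + 1⁴ + 9⁴ = 13139  — 13139 repeats.
That took 11 steps.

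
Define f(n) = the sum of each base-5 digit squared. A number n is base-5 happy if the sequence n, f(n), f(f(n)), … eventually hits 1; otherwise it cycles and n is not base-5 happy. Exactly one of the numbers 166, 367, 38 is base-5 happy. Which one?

367

166: 166 → 12 → 8 → 10 → 4 → 16 → 10  — repeats 10 (not base-5 happy)
367: 367 → 33 → 11 → 5 → 1  — reaches 1 (base-5 happy)
38: 38 → 14 → 20 → 16 → 10 → 4 → 16  — repeats 16 (not base-5 happy)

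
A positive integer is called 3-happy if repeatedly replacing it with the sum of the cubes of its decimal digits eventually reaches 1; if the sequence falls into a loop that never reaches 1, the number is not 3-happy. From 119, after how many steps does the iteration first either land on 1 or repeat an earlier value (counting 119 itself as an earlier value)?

119 → 1³ + 1³ + 9³ = 1 + 1 + 729 = 731
731 → 7³ + 3³ + 1³ = 343 + 27 + 1 = 371
371 → 3³ + 7³ + 1³ = 27 + 343 + 1 = 371  — 371 repeats.
That took 3 steps.

3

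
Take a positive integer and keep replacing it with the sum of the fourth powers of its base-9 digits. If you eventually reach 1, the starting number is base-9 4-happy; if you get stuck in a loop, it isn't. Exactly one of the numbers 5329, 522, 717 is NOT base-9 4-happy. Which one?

5329: 5329 → 4819 → 2433 → 243 → 81 → 1  — reaches 1 (base-9 4-happy)
522: 522 → 1552 → 274 → 418 → 882 → 4098 → 1956 → 1394 → 8194 → 290 → 722 → 8208 → 114 → 1378 → 4098  — repeats 4098 (not base-9 4-happy)
717: 717 → 7793 → 5395 → 3363 → 2433 → 243 → 81 → 1  — reaches 1 (base-9 4-happy)

522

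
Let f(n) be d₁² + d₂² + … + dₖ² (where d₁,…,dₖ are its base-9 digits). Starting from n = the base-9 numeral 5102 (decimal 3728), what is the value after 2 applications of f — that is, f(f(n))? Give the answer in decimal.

18

3728 = (5,1,0,2)_9 → 5² + 1² + 0² + 2² = 25 + 1 + 0 + 4 = 30
30 = (3,3)_9 → 3² + 3² = 9 + 9 = 18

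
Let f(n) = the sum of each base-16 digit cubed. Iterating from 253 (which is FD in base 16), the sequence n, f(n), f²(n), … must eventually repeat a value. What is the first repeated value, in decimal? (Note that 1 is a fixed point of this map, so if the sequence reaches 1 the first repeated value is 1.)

253 = (15,13)_16 → 15³ + 13³ = 5572
5572 = (1,5,12,4)_16 → 1³ + 5³ + 12³ + 4³ = 1918
1918 = (7,7,14)_16 → 7³ + 7³ + 14³ = 3430
3430 = (13,6,6)_16 → 13³ + 6³ + 6³ = 2629
2629 = (10,4,5)_16 → 10³ + 4³ + 5³ = 1189
1189 = (4,10,5)_16 → 4³ + 10³ + 5³ = 1189  — 1189 already appeared earlier.

1189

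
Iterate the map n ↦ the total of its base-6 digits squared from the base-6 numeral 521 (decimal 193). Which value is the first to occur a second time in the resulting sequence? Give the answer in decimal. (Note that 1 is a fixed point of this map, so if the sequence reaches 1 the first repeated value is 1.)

25

193 = (5,2,1)_6 → 5² + 2² + 1² = 25 + 4 + 1 = 30
30 = (5,0)_6 → 5² + 0² = 25 + 0 = 25
25 = (4,1)_6 → 4² + 1² = 16 + 1 = 17
17 = (2,5)_6 → 2² + 5² = 4 + 25 = 29
29 = (4,5)_6 → 4² + 5² = 16 + 25 = 41
41 = (1,0,5)_6 → 1² + 0² + 5² = 1 + 0 + 25 = 26
26 = (4,2)_6 → 4² + 2² = 16 + 4 = 20
20 = (3,2)_6 → 3² + 2² = 9 + 4 = 13
13 = (2,1)_6 → 2² + 1² = 4 + 1 = 5
5 = (5)_6 → 5² = 25  — 25 already appeared earlier.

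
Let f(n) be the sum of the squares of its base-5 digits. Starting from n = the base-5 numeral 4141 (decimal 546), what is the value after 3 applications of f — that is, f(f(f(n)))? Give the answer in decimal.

18

546 = (4,1,4,1)_5 → 4² + 1² + 4² + 1² = 16 + 1 + 16 + 1 = 34
34 = (1,1,4)_5 → 1² + 1² + 4² = 1 + 1 + 16 = 18
18 = (3,3)_5 → 3² + 3² = 9 + 9 = 18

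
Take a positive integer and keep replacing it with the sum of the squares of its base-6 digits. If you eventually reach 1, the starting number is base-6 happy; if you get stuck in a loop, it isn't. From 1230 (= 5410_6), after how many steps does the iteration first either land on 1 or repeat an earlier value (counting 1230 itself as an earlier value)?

13

1230 = (5,4,1,0)_6 → 5² + 4² + 1² + 0² = 42
42 = (1,1,0)_6 → 1² + 1² + 0² = 2
2 = (2)_6 → 2² = 4
4 = (4)_6 → 4² = 16
16 = (2,4)_6 → 2² + 4² = 20
20 = (3,2)_6 → 3² + 2² = 13
13 = (2,1)_6 → 2² + 1² = 5
5 = (5)_6 → 5² = 25
25 = (4,1)_6 → 4² + 1² = 17
17 = (2,5)_6 → 2² + 5² = 29
29 = (4,5)_6 → 4² + 5² = 41
41 = (1,0,5)_6 → 1² + 0² + 5² = 26
26 = (4,2)_6 → 4² + 2² = 20  — 20 repeats.
That took 13 steps.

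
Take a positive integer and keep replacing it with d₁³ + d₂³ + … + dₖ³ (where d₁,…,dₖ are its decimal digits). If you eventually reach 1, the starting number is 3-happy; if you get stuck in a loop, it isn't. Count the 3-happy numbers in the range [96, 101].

96: 96 → 945 → 918 → 1242 → 81 → 513 → 153 → 153  — not 3-happy
97: 97 → 1072 → 352 → 160 → 217 → 352  — not 3-happy
98: 98 → 1241 → 74 → 407 → 407  — not 3-happy
99: 99 → 1458 → 702 → 351 → 153 → 153  — not 3-happy
100: 100 → 1  — 3-happy
101: 101 → 2 → 8 → 512 → 134 → 92 → 737 → 713 → 371 → 371  — not 3-happy
3-happy: 100

1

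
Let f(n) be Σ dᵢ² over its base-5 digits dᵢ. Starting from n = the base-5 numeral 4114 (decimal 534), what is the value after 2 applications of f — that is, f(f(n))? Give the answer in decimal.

18

534 = (4,1,1,4)_5 → 4² + 1² + 1² + 4² = 34
34 = (1,1,4)_5 → 1² + 1² + 4² = 18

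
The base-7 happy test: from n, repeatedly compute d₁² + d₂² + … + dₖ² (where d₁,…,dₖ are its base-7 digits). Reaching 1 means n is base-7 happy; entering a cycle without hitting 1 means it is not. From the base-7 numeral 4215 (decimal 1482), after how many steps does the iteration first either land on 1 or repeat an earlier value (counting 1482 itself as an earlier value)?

4

1482 = (4,2,1,5)_7 → 4² + 2² + 1² + 5² = 46
46 = (6,4)_7 → 6² + 4² = 52
52 = (1,0,3)_7 → 1² + 0² + 3² = 10
10 = (1,3)_7 → 1² + 3² = 10  — 10 repeats.
That took 4 steps.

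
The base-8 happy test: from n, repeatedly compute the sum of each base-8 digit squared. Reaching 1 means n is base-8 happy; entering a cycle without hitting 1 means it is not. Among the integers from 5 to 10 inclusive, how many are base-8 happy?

1

5: 5 → 25 → 10 → 5  — not base-8 happy
6: 6 → 36 → 32 → 16 → 4 → 16  — not base-8 happy
7: 7 → 49 → 37 → 41 → 26 → 13 → 26  — not base-8 happy
8: 8 → 1  — base-8 happy
9: 9 → 2 → 4 → 16 → 4  — not base-8 happy
10: 10 → 5 → 25 → 10  — not base-8 happy
base-8 happy: 8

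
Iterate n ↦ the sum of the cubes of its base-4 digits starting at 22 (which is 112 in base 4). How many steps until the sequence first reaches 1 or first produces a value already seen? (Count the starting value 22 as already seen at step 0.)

3

22 = (1,1,2)_4 → 1³ + 1³ + 2³ = 1 + 1 + 8 = 10
10 = (2,2)_4 → 2³ + 2³ = 8 + 8 = 16
16 = (1,0,0)_4 → 1³ + 0³ + 0³ = 1 + 0 + 0 = 1  — reached 1.
That took 3 steps.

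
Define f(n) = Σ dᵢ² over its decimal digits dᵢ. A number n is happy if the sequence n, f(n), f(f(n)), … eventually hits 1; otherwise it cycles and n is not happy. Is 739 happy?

739 → 7² + 3² + 9² = 139
139 → 1² + 3² + 9² = 91
91 → 9² + 1² = 82
82 → 8² + 2² = 68
68 → 6² + 8² = 100
100 → 1² + 0² + 0² = 1  — reached 1.

happy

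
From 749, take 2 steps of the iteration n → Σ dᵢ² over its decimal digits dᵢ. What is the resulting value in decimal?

53

749 → 7² + 4² + 9² = 49 + 16 + 81 = 146
146 → 1² + 4² + 6² = 1 + 16 + 36 = 53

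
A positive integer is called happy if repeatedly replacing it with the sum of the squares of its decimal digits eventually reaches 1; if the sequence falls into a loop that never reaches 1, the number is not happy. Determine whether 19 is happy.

happy

19 → 1² + 9² = 1 + 81 = 82
82 → 8² + 2² = 64 + 4 = 68
68 → 6² + 8² = 36 + 64 = 100
100 → 1² + 0² + 0² = 1 + 0 + 0 = 1  — reached 1.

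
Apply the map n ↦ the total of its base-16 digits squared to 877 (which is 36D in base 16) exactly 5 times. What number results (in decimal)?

146

877 = (3,6,13)_16 → 3² + 6² + 13² = 214
214 = (13,6)_16 → 13² + 6² = 205
205 = (12,13)_16 → 12² + 13² = 313
313 = (1,3,9)_16 → 1² + 3² + 9² = 91
91 = (5,11)_16 → 5² + 11² = 146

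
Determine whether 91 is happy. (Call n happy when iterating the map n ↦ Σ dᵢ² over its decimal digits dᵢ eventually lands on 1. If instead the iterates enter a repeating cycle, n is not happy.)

happy

91 → 9² + 1² = 82
82 → 8² + 2² = 68
68 → 6² + 8² = 100
100 → 1² + 0² + 0² = 1  — reached 1.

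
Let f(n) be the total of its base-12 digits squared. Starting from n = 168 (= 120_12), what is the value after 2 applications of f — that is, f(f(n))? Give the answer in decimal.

25

168 = (1,2,0)_12 → 1² + 2² + 0² = 1 + 4 + 0 = 5
5 = (5)_12 → 5² = 25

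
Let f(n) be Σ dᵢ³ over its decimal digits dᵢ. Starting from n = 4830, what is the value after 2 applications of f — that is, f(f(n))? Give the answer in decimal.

4830 → 4³ + 8³ + 3³ + 0³ = 603
603 → 6³ + 0³ + 3³ = 243

243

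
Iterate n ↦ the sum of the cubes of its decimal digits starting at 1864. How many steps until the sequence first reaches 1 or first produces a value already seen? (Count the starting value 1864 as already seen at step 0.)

5

1864 → 1³ + 8³ + 6³ + 4³ = 793
793 → 7³ + 9³ + 3³ = 1099
1099 → 1³ + 0³ + 9³ + 9³ = 1459
1459 → 1³ + 4³ + 5³ + 9³ = 919
919 → 9³ + 1³ + 9³ = 1459  — 1459 repeats.
That took 5 steps.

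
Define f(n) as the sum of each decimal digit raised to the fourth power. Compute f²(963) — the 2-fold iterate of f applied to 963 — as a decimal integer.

13139

963 → 9⁴ + 6⁴ + 3⁴ = 6561 + 1296 + 81 = 7938
7938 → 7⁴ + 9⁴ + 3⁴ + 8⁴ = 2401 + 6561 + 81 + 4096 = 13139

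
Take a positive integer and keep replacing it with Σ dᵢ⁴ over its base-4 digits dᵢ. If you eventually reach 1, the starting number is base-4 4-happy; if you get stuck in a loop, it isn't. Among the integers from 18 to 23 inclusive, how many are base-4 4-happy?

18: 18 → 17 → 2 → 16 → 1  — base-4 4-happy
19: 19 → 82 → 18 → 17 → 2 → 16 → 1  — base-4 4-happy
20: 20 → 2 → 16 → 1  — base-4 4-happy
21: 21 → 3 → 81 → 3  — not base-4 4-happy
22: 22 → 18 → 17 → 2 → 16 → 1  — base-4 4-happy
23: 23 → 83 → 83  — not base-4 4-happy
base-4 4-happy: 18, 19, 20, 22

4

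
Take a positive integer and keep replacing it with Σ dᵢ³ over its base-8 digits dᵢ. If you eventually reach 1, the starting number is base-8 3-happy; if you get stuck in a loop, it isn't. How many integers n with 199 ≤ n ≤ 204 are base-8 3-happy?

1

199: 199 → 370 → 349 → 277 → 197 → 152 → 35 → 91 → 55 → 559 → 469 → 476 → 434 → 440 → 559  — not base-8 3-happy
200: 200 → 28 → 91 → 55 → 559 → 469 → 476 → 434 → 440 → 559  — not base-8 3-happy
201: 201 → 29 → 152 → 35 → 91 → 55 → 559 → 469 → 476 → 434 → 440 → 559  — not base-8 3-happy
202: 202 → 36 → 128 → 8 → 1  — base-8 3-happy
203: 203 → 55 → 559 → 469 → 476 → 434 → 440 → 559  — not base-8 3-happy
204: 204 → 92 → 92  — not base-8 3-happy
base-8 3-happy: 202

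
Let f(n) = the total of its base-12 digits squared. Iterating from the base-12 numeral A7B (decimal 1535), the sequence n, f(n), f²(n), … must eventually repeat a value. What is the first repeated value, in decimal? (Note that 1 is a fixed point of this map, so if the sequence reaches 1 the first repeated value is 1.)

1535 = (10,7,11)_12 → 10² + 7² + 11² = 270
270 = (1,10,6)_12 → 1² + 10² + 6² = 137
137 = (11,5)_12 → 11² + 5² = 146
146 = (1,0,2)_12 → 1² + 0² + 2² = 5
5 = (5)_12 → 5² = 25
25 = (2,1)_12 → 2² + 1² = 5  — 5 already appeared earlier.

5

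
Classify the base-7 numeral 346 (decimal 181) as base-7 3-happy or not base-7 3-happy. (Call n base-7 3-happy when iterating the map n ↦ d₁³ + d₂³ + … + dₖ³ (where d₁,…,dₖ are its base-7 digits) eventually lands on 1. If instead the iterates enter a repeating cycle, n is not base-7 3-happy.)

181 = (3,4,6)_7 → 3³ + 4³ + 6³ = 307
307 = (6,1,6)_7 → 6³ + 1³ + 6³ = 433
433 = (1,1,5,6)_7 → 1³ + 1³ + 5³ + 6³ = 343
343 = (1,0,0,0)_7 → 1³ + 0³ + 0³ + 0³ = 1  — reached 1.

base-7 3-happy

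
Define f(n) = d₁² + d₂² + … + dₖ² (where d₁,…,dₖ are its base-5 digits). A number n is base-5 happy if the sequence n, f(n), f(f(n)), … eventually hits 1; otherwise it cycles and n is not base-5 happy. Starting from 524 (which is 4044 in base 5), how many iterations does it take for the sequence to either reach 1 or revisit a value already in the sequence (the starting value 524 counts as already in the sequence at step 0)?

7

524 = (4,0,4,4)_5 → 48
48 = (1,4,3)_5 → 26
26 = (1,0,1)_5 → 2
2 = (2)_5 → 4
4 = (4)_5 → 16
16 = (3,1)_5 → 10
10 = (2,0)_5 → 4  — 4 repeats.
That took 7 steps.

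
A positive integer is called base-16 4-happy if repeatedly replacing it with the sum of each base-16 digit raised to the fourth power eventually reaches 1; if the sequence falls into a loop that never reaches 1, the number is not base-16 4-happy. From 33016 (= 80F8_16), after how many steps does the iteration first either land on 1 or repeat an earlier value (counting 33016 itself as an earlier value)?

14

33016 = (8,0,15,8)_16 → 8⁴ + 0⁴ + 15⁴ + 8⁴ = 58817
58817 = (14,5,12,1)_16 → 14⁴ + 5⁴ + 12⁴ + 1⁴ = 59778
59778 = (14,9,8,2)_16 → 14⁴ + 9⁴ + 8⁴ + 2⁴ = 49089
49089 = (11,15,12,1)_16 → 11⁴ + 15⁴ + 12⁴ + 1⁴ = 86003
86003 = (1,4,15,15,3)_16 → 1⁴ + 4⁴ + 15⁴ + 15⁴ + 3⁴ = 101588
101588 = (1,8,12,13,4)_16 → 1⁴ + 8⁴ + 12⁴ + 13⁴ + 4⁴ = 53650
53650 = (13,1,9,2)_16 → 13⁴ + 1⁴ + 9⁴ + 2⁴ = 35139
35139 = (8,9,4,3)_16 → 8⁴ + 9⁴ + 4⁴ + 3⁴ = 10994
10994 = (2,10,15,2)_16 → 2⁴ + 10⁴ + 15⁴ + 2⁴ = 60657
60657 = (14,12,15,1)_16 → 14⁴ + 12⁴ + 15⁴ + 1⁴ = 109778
109778 = (1,10,12,13,2)_16 → 1⁴ + 10⁴ + 12⁴ + 13⁴ + 2⁴ = 59314
59314 = (14,7,11,2)_16 → 14⁴ + 7⁴ + 11⁴ + 2⁴ = 55474
55474 = (13,8,11,2)_16 → 13⁴ + 8⁴ + 11⁴ + 2⁴ = 47314
47314 = (11,8,13,2)_16 → 11⁴ + 8⁴ + 13⁴ + 2⁴ = 47314  — 47314 repeats.
That took 14 steps.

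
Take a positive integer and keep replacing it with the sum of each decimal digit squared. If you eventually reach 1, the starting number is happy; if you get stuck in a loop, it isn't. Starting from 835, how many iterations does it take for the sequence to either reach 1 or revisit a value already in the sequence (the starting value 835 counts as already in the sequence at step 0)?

835 → 8² + 3² + 5² = 64 + 9 + 25 = 98
98 → 9² + 8² = 81 + 64 = 145
145 → 1² + 4² + 5² = 1 + 16 + 25 = 42
42 → 4² + 2² = 16 + 4 = 20
20 → 2² + 0² = 4 + 0 = 4
4 → 4² = 16
16 → 1² + 6² = 1 + 36 = 37
37 → 3² + 7² = 9 + 49 = 58
58 → 5² + 8² = 25 + 64 = 89
89 → 8² + 9² = 64 + 81 = 145  — 145 repeats.
That took 10 steps.

10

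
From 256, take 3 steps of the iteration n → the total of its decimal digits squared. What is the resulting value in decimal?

256 → 2² + 5² + 6² = 65
65 → 6² + 5² = 61
61 → 6² + 1² = 37

37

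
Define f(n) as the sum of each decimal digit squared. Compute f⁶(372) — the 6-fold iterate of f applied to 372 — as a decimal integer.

89

372 → 3² + 7² + 2² = 9 + 49 + 4 = 62
62 → 6² + 2² = 36 + 4 = 40
40 → 4² + 0² = 16 + 0 = 16
16 → 1² + 6² = 1 + 36 = 37
37 → 3² + 7² = 9 + 49 = 58
58 → 5² + 8² = 25 + 64 = 89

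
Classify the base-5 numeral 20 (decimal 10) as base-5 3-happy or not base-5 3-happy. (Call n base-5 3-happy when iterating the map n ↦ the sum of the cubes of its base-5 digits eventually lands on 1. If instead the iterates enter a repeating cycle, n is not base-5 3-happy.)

10 = (2,0)_5 → 2³ + 0³ = 8
8 = (1,3)_5 → 1³ + 3³ = 28
28 = (1,0,3)_5 → 1³ + 0³ + 3³ = 28  — 28 already seen; the sequence cycles without reaching 1.

not base-5 3-happy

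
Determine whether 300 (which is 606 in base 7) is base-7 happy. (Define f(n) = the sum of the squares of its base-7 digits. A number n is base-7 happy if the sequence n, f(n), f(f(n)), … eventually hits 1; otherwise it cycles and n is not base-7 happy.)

300 = (6,0,6)_7 → 72
72 = (1,3,2)_7 → 14
14 = (2,0)_7 → 4
4 = (4)_7 → 16
16 = (2,2)_7 → 8
8 = (1,1)_7 → 2
2 = (2)_7 → 4  — 4 already seen; the sequence cycles without reaching 1.

not base-7 happy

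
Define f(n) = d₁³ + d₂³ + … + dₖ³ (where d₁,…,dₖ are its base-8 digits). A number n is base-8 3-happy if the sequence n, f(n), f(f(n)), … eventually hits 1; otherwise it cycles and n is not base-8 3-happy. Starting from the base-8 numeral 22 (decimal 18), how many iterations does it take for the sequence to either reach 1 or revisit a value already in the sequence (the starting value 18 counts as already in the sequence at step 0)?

18 = (2,2)_8 → 2³ + 2³ = 16
16 = (2,0)_8 → 2³ + 0³ = 8
8 = (1,0)_8 → 1³ + 0³ = 1  — reached 1.
That took 3 steps.

3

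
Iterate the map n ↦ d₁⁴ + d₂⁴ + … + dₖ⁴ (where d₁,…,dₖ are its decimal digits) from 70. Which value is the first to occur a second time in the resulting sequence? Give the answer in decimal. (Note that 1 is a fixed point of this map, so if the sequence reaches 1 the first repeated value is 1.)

13139

70 → 7⁴ + 0⁴ = 2401 + 0 = 2401
2401 → 2⁴ + 4⁴ + 0⁴ + 1⁴ = 16 + 256 + 0 + 1 = 273
273 → 2⁴ + 7⁴ + 3⁴ = 16 + 2401 + 81 = 2498
2498 → 2⁴ + 4⁴ + 9⁴ + 8⁴ = 16 + 256 + 6561 + 4096 = 10929
10929 → 1⁴ + 0⁴ + 9⁴ + 2⁴ + 9⁴ = 1 + 0 + 6561 + 16 + 6561 = 13139
13139 → 1⁴ + 3⁴ + 1⁴ + 3⁴ + 9⁴ = 1 + 81 + 1 + 81 + 6561 = 6725
6725 → 6⁴ + 7⁴ + 2⁴ + 5⁴ = 1296 + 2401 + 16 + 625 = 4338
4338 → 4⁴ + 3⁴ + 3⁴ + 8⁴ = 256 + 81 + 81 + 4096 = 4514
4514 → 4⁴ + 5⁴ + 1⁴ + 4⁴ = 256 + 625 + 1 + 256 = 1138
1138 → 1⁴ + 1⁴ + 3⁴ + 8⁴ = 1 + 1 + 81 + 4096 = 4179
4179 → 4⁴ + 1⁴ + 7⁴ + 9⁴ = 256 + 1 + 2401 + 6561 = 9219
9219 → 9⁴ + 2⁴ + 1⁴ + 9⁴ = 6561 + 16 + 1 + 6561 = 13139  — 13139 already appeared earlier.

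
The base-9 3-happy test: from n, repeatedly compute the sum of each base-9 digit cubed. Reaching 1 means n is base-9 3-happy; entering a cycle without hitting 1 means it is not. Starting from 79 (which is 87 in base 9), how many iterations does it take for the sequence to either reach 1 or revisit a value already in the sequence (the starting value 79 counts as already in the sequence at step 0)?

3

79 = (8,7)_9 → 8³ + 7³ = 855
855 = (1,1,5,0)_9 → 1³ + 1³ + 5³ + 0³ = 127
127 = (1,5,1)_9 → 1³ + 5³ + 1³ = 127  — 127 repeats.
That took 3 steps.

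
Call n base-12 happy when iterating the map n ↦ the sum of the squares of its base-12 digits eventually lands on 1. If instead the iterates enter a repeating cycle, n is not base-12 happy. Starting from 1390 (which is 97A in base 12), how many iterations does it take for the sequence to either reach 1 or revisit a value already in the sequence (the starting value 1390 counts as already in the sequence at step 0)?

11

1390 = (9,7,10)_12 → 230
230 = (1,7,2)_12 → 54
54 = (4,6)_12 → 52
52 = (4,4)_12 → 32
32 = (2,8)_12 → 68
68 = (5,8)_12 → 89
89 = (7,5)_12 → 74
74 = (6,2)_12 → 40
40 = (3,4)_12 → 25
25 = (2,1)_12 → 5
5 = (5)_12 → 25  — 25 repeats.
That took 11 steps.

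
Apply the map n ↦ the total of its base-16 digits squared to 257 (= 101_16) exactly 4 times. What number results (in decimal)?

1

257 = (1,0,1)_16 → 2
2 = (2)_16 → 4
4 = (4)_16 → 16
16 = (1,0)_16 → 1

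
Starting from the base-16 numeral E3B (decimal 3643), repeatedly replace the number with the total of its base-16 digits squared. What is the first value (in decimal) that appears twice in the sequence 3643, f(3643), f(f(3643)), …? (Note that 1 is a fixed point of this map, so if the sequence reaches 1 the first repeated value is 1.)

1

3643 = (14,3,11)_16 → 14² + 3² + 11² = 196 + 9 + 121 = 326
326 = (1,4,6)_16 → 1² + 4² + 6² = 1 + 16 + 36 = 53
53 = (3,5)_16 → 3² + 5² = 9 + 25 = 34
34 = (2,2)_16 → 2² + 2² = 4 + 4 = 8
8 = (8)_16 → 8² = 64
64 = (4,0)_16 → 4² + 0² = 16 + 0 = 16
16 = (1,0)_16 → 1² + 0² = 1 + 0 = 1  — reached the fixed point 1.
1 → 1, so 1 is the first repeated value.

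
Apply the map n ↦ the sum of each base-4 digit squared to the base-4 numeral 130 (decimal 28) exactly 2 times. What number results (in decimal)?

8

28 = (1,3,0)_4 → 10
10 = (2,2)_4 → 8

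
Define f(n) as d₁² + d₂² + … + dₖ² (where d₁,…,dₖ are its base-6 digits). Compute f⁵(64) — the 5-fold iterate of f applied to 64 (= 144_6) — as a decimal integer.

20

64 = (1,4,4)_6 → 33
33 = (5,3)_6 → 34
34 = (5,4)_6 → 41
41 = (1,0,5)_6 → 26
26 = (4,2)_6 → 20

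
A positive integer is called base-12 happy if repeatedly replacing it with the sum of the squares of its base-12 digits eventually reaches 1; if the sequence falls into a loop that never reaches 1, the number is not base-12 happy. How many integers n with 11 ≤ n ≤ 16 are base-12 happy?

11: 11 → 121 → 101 → 89 → 74 → 40 → 25 → 5 → 25  — not base-12 happy
12: 12 → 1  — base-12 happy
13: 13 → 2 → 4 → 16 → 17 → 26 → 8 → 64 → 41 → 34 → 104 → 128 → 164 → 66 → 61 → 26  — not base-12 happy
14: 14 → 5 → 25 → 5  — not base-12 happy
15: 15 → 10 → 100 → 80 → 100  — not base-12 happy
16: 16 → 17 → 26 → 8 → 64 → 41 → 34 → 104 → 128 → 164 → 66 → 61 → 26  — not base-12 happy
base-12 happy: 12

1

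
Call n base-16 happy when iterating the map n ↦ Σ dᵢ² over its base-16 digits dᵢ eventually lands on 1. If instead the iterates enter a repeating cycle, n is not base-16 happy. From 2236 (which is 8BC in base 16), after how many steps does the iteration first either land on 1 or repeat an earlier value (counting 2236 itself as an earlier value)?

2236 = (8,11,12)_16 → 8² + 11² + 12² = 329
329 = (1,4,9)_16 → 1² + 4² + 9² = 98
98 = (6,2)_16 → 6² + 2² = 40
40 = (2,8)_16 → 2² + 8² = 68
68 = (4,4)_16 → 4² + 4² = 32
32 = (2,0)_16 → 2² + 0² = 4
4 = (4)_16 → 4² = 16
16 = (1,0)_16 → 1² + 0² = 1  — reached 1.
That took 8 steps.

8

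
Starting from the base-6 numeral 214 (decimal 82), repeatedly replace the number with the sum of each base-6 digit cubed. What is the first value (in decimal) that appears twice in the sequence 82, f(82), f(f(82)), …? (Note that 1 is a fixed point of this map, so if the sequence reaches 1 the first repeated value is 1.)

73

82 = (2,1,4)_6 → 2³ + 1³ + 4³ = 8 + 1 + 64 = 73
73 = (2,0,1)_6 → 2³ + 0³ + 1³ = 8 + 0 + 1 = 9
9 = (1,3)_6 → 1³ + 3³ = 1 + 27 = 28
28 = (4,4)_6 → 4³ + 4³ = 64 + 64 = 128
128 = (3,3,2)_6 → 3³ + 3³ + 2³ = 27 + 27 + 8 = 62
62 = (1,4,2)_6 → 1³ + 4³ + 2³ = 1 + 64 + 8 = 73  — 73 already appeared earlier.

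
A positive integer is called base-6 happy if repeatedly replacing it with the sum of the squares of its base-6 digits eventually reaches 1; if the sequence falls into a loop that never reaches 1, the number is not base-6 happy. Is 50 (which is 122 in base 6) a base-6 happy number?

50 = (1,2,2)_6 → 1² + 2² + 2² = 1 + 4 + 4 = 9
9 = (1,3)_6 → 1² + 3² = 1 + 9 = 10
10 = (1,4)_6 → 1² + 4² = 1 + 16 = 17
17 = (2,5)_6 → 2² + 5² = 4 + 25 = 29
29 = (4,5)_6 → 4² + 5² = 16 + 25 = 41
41 = (1,0,5)_6 → 1² + 0² + 5² = 1 + 0 + 25 = 26
26 = (4,2)_6 → 4² + 2² = 16 + 4 = 20
20 = (3,2)_6 → 3² + 2² = 9 + 4 = 13
13 = (2,1)_6 → 2² + 1² = 4 + 1 = 5
5 = (5)_6 → 5² = 25
25 = (4,1)_6 → 4² + 1² = 16 + 1 = 17  — 17 already seen; the sequence cycles without reaching 1.

not base-6 happy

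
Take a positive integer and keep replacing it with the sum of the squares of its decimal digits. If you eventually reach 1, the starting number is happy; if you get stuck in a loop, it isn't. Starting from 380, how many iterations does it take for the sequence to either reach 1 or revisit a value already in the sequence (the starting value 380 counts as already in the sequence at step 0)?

10

380 → 3² + 8² + 0² = 73
73 → 7² + 3² = 58
58 → 5² + 8² = 89
89 → 8² + 9² = 145
145 → 1² + 4² + 5² = 42
42 → 4² + 2² = 20
20 → 2² + 0² = 4
4 → 4² = 16
16 → 1² + 6² = 37
37 → 3² + 7² = 58  — 58 repeats.
That took 10 steps.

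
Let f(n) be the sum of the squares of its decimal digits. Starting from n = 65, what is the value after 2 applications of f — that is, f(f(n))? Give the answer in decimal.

37

65 → 6² + 5² = 36 + 25 = 61
61 → 6² + 1² = 36 + 1 = 37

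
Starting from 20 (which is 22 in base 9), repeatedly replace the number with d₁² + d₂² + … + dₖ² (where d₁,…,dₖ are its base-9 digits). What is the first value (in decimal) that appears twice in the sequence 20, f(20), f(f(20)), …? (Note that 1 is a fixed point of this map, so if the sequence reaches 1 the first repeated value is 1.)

50

20 = (2,2)_9 → 2² + 2² = 4 + 4 = 8
8 = (8)_9 → 8² = 64
64 = (7,1)_9 → 7² + 1² = 49 + 1 = 50
50 = (5,5)_9 → 5² + 5² = 25 + 25 = 50  — 50 already appeared earlier.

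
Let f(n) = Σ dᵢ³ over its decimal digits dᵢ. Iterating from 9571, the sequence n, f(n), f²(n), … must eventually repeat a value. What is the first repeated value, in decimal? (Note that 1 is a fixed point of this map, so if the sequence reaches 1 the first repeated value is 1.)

1

9571 → 9³ + 5³ + 7³ + 1³ = 729 + 125 + 343 + 1 = 1198
1198 → 1³ + 1³ + 9³ + 8³ = 1 + 1 + 729 + 512 = 1243
1243 → 1³ + 2³ + 4³ + 3³ = 1 + 8 + 64 + 27 = 100
100 → 1³ + 0³ + 0³ = 1 + 0 + 0 = 1  — reached the fixed point 1.
1 → 1, so 1 is the first repeated value.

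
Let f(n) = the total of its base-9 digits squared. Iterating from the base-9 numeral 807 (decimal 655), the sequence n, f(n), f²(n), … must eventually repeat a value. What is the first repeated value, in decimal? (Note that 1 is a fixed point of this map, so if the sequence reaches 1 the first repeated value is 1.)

655 = (8,0,7)_9 → 8² + 0² + 7² = 64 + 0 + 49 = 113
113 = (1,3,5)_9 → 1² + 3² + 5² = 1 + 9 + 25 = 35
35 = (3,8)_9 → 3² + 8² = 9 + 64 = 73
73 = (8,1)_9 → 8² + 1² = 64 + 1 = 65
65 = (7,2)_9 → 7² + 2² = 49 + 4 = 53
53 = (5,8)_9 → 5² + 8² = 25 + 64 = 89
89 = (1,0,8)_9 → 1² + 0² + 8² = 1 + 0 + 64 = 65  — 65 already appeared earlier.

65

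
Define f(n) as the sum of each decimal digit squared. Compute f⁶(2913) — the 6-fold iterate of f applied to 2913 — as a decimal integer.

2913 → 2² + 9² + 1² + 3² = 95
95 → 9² + 5² = 106
106 → 1² + 0² + 6² = 37
37 → 3² + 7² = 58
58 → 5² + 8² = 89
89 → 8² + 9² = 145

145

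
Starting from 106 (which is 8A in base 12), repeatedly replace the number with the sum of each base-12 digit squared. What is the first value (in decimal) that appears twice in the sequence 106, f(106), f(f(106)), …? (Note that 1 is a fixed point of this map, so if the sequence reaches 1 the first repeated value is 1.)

106 = (8,10)_12 → 164
164 = (1,1,8)_12 → 66
66 = (5,6)_12 → 61
61 = (5,1)_12 → 26
26 = (2,2)_12 → 8
8 = (8)_12 → 64
64 = (5,4)_12 → 41
41 = (3,5)_12 → 34
34 = (2,10)_12 → 104
104 = (8,8)_12 → 128
128 = (10,8)_12 → 164  — 164 already appeared earlier.

164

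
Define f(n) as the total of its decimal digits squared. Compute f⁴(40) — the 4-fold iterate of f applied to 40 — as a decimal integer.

89

40 → 4² + 0² = 16
16 → 1² + 6² = 37
37 → 3² + 7² = 58
58 → 5² + 8² = 89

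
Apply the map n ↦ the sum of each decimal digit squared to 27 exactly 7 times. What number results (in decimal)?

27 → 2² + 7² = 53
53 → 5² + 3² = 34
34 → 3² + 4² = 25
25 → 2² + 5² = 29
29 → 2² + 9² = 85
85 → 8² + 5² = 89
89 → 8² + 9² = 145

145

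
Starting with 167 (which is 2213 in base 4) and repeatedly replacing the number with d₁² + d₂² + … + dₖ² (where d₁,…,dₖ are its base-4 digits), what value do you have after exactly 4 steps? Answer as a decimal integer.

167 = (2,2,1,3)_4 → 2² + 2² + 1² + 3² = 18
18 = (1,0,2)_4 → 1² + 0² + 2² = 5
5 = (1,1)_4 → 1² + 1² = 2
2 = (2)_4 → 2² = 4

4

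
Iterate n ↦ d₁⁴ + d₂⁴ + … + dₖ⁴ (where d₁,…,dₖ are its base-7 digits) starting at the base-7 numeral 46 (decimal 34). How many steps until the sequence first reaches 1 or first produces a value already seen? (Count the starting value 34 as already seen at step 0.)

34 = (4,6)_7 → 4⁴ + 6⁴ = 1552
1552 = (4,3,4,5)_7 → 4⁴ + 3⁴ + 4⁴ + 5⁴ = 1218
1218 = (3,3,6,0)_7 → 3⁴ + 3⁴ + 6⁴ + 0⁴ = 1458
1458 = (4,1,5,2)_7 → 4⁴ + 1⁴ + 5⁴ + 2⁴ = 898
898 = (2,4,2,2)_7 → 2⁴ + 4⁴ + 2⁴ + 2⁴ = 304
304 = (6,1,3)_7 → 6⁴ + 1⁴ + 3⁴ = 1378
1378 = (4,0,0,6)_7 → 4⁴ + 0⁴ + 0⁴ + 6⁴ = 1552  — 1552 repeats.
That took 7 steps.

7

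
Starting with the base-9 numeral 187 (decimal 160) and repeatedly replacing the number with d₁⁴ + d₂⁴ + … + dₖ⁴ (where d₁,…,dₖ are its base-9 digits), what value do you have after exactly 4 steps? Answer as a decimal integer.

160 = (1,8,7)_9 → 1⁴ + 8⁴ + 7⁴ = 6498
6498 = (8,8,2,0)_9 → 8⁴ + 8⁴ + 2⁴ + 0⁴ = 8208
8208 = (1,2,2,3,0)_9 → 1⁴ + 2⁴ + 2⁴ + 3⁴ + 0⁴ = 114
114 = (1,3,6)_9 → 1⁴ + 3⁴ + 6⁴ = 1378

1378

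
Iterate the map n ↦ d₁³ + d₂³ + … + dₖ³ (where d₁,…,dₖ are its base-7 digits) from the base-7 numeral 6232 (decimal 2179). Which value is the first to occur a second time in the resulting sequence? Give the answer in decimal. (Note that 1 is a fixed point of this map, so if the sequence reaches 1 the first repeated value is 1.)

133

2179 = (6,2,3,2)_7 → 6³ + 2³ + 3³ + 2³ = 259
259 = (5,2,0)_7 → 5³ + 2³ + 0³ = 133
133 = (2,5,0)_7 → 2³ + 5³ + 0³ = 133  — 133 already appeared earlier.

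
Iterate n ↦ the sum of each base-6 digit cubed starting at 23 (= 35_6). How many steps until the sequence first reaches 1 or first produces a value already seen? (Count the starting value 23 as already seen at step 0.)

23 = (3,5)_6 → 152
152 = (4,1,2)_6 → 73
73 = (2,0,1)_6 → 9
9 = (1,3)_6 → 28
28 = (4,4)_6 → 128
128 = (3,3,2)_6 → 62
62 = (1,4,2)_6 → 73  — 73 repeats.
That took 7 steps.

7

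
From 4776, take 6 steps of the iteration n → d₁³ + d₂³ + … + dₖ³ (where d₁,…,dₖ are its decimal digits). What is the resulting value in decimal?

4776 → 4³ + 7³ + 7³ + 6³ = 64 + 343 + 343 + 216 = 966
966 → 9³ + 6³ + 6³ = 729 + 216 + 216 = 1161
1161 → 1³ + 1³ + 6³ + 1³ = 1 + 1 + 216 + 1 = 219
219 → 2³ + 1³ + 9³ = 8 + 1 + 729 = 738
738 → 7³ + 3³ + 8³ = 343 + 27 + 512 = 882
882 → 8³ + 8³ + 2³ = 512 + 512 + 8 = 1032

1032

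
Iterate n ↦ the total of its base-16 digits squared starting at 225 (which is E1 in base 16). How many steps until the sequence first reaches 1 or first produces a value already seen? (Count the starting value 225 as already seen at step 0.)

8

225 = (14,1)_16 → 14² + 1² = 196 + 1 = 197
197 = (12,5)_16 → 12² + 5² = 144 + 25 = 169
169 = (10,9)_16 → 10² + 9² = 100 + 81 = 181
181 = (11,5)_16 → 11² + 5² = 121 + 25 = 146
146 = (9,2)_16 → 9² + 2² = 81 + 4 = 85
85 = (5,5)_16 → 5² + 5² = 25 + 25 = 50
50 = (3,2)_16 → 3² + 2² = 9 + 4 = 13
13 = (13)_16 → 13² = 169  — 169 repeats.
That took 8 steps.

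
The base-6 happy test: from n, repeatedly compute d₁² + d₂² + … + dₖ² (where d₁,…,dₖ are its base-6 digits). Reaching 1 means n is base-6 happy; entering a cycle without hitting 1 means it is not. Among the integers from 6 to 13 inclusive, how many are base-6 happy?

6: 6 → 1  — base-6 happy
7: 7 → 2 → 4 → 16 → 20 → 13 → 5 → 25 → 17 → 29 → 41 → 26 → 20  — not base-6 happy
8: 8 → 5 → 25 → 17 → 29 → 41 → 26 → 20 → 13 → 5  — not base-6 happy
9: 9 → 10 → 17 → 29 → 41 → 26 → 20 → 13 → 5 → 25 → 17  — not base-6 happy
10: 10 → 17 → 29 → 41 → 26 → 20 → 13 → 5 → 25 → 17  — not base-6 happy
11: 11 → 26 → 20 → 13 → 5 → 25 → 17 → 29 → 41 → 26  — not base-6 happy
12: 12 → 4 → 16 → 20 → 13 → 5 → 25 → 17 → 29 → 41 → 26 → 20  — not base-6 happy
13: 13 → 5 → 25 → 17 → 29 → 41 → 26 → 20 → 13  — not base-6 happy
base-6 happy: 6

1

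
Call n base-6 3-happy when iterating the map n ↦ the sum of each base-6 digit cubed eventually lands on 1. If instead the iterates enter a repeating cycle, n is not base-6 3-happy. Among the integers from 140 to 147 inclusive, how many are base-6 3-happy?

140: 140 → 160 → 136 → 155 → 190 → 190  (repeats 190)
141: 141 → 179 → 314 → 81 → 36 → 1  (reaches 1)
142: 142 → 216 → 1  (reaches 1)
143: 143 → 277 → 67 → 127 → 55 → 29 → 189 → 153 → 92 → 43 → 3 → 27 → 91 → 36 → 1  (reaches 1)
144: 144 → 64 → 129 → 81 → 36 → 1  (reaches 1)
145: 145 → 65 → 190 → 190  (repeats 190)
146: 146 → 72 → 8 → 9 → 28 → 128 → 62 → 73 → 9  (repeats 9)
147: 147 → 91 → 36 → 1  (reaches 1)
base-6 3-happy: 141, 142, 143, 144, 147

5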